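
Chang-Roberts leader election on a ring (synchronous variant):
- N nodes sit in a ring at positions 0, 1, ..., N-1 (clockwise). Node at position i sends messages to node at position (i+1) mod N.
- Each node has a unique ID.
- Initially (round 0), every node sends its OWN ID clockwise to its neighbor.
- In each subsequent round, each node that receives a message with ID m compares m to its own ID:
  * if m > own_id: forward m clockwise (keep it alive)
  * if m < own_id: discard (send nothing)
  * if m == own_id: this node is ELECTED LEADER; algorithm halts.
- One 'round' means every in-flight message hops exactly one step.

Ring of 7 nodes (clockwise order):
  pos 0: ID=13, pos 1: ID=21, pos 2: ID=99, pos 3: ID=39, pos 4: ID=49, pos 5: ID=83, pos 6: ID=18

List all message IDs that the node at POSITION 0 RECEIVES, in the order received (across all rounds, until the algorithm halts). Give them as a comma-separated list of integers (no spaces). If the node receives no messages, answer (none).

Answer: 18,83,99

Derivation:
Round 1: pos1(id21) recv 13: drop; pos2(id99) recv 21: drop; pos3(id39) recv 99: fwd; pos4(id49) recv 39: drop; pos5(id83) recv 49: drop; pos6(id18) recv 83: fwd; pos0(id13) recv 18: fwd
Round 2: pos4(id49) recv 99: fwd; pos0(id13) recv 83: fwd; pos1(id21) recv 18: drop
Round 3: pos5(id83) recv 99: fwd; pos1(id21) recv 83: fwd
Round 4: pos6(id18) recv 99: fwd; pos2(id99) recv 83: drop
Round 5: pos0(id13) recv 99: fwd
Round 6: pos1(id21) recv 99: fwd
Round 7: pos2(id99) recv 99: ELECTED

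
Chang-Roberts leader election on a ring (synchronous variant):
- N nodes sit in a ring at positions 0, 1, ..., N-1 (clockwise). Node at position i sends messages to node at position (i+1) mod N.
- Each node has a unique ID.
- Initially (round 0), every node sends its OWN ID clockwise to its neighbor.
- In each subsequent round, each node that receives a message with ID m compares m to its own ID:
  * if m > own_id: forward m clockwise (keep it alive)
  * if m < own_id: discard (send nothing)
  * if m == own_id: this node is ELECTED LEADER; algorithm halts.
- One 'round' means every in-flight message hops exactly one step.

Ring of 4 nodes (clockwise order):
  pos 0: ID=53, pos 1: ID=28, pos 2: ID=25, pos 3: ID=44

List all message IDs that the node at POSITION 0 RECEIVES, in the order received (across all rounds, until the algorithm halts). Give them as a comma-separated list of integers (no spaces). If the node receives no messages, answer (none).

Round 1: pos1(id28) recv 53: fwd; pos2(id25) recv 28: fwd; pos3(id44) recv 25: drop; pos0(id53) recv 44: drop
Round 2: pos2(id25) recv 53: fwd; pos3(id44) recv 28: drop
Round 3: pos3(id44) recv 53: fwd
Round 4: pos0(id53) recv 53: ELECTED

Answer: 44,53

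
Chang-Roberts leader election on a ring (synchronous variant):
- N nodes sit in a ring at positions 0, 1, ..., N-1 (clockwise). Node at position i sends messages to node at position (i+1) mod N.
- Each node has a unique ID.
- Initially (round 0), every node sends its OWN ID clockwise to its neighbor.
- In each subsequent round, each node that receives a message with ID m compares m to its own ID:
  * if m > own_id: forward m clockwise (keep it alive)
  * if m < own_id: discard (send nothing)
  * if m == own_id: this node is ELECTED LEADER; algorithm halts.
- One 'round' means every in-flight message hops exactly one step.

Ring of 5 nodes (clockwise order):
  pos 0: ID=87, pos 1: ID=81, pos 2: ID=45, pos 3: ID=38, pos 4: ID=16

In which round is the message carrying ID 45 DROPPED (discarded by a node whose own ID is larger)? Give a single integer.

Answer: 3

Derivation:
Round 1: pos1(id81) recv 87: fwd; pos2(id45) recv 81: fwd; pos3(id38) recv 45: fwd; pos4(id16) recv 38: fwd; pos0(id87) recv 16: drop
Round 2: pos2(id45) recv 87: fwd; pos3(id38) recv 81: fwd; pos4(id16) recv 45: fwd; pos0(id87) recv 38: drop
Round 3: pos3(id38) recv 87: fwd; pos4(id16) recv 81: fwd; pos0(id87) recv 45: drop
Round 4: pos4(id16) recv 87: fwd; pos0(id87) recv 81: drop
Round 5: pos0(id87) recv 87: ELECTED
Message ID 45 originates at pos 2; dropped at pos 0 in round 3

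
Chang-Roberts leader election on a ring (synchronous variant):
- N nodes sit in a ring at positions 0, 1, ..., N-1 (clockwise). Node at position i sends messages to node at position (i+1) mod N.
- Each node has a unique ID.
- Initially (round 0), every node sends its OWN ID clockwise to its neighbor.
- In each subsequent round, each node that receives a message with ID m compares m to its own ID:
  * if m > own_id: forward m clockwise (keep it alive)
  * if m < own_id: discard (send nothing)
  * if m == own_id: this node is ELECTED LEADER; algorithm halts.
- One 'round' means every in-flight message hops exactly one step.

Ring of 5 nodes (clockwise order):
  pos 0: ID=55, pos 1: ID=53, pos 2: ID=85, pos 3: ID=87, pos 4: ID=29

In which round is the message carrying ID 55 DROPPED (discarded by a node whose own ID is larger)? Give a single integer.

Answer: 2

Derivation:
Round 1: pos1(id53) recv 55: fwd; pos2(id85) recv 53: drop; pos3(id87) recv 85: drop; pos4(id29) recv 87: fwd; pos0(id55) recv 29: drop
Round 2: pos2(id85) recv 55: drop; pos0(id55) recv 87: fwd
Round 3: pos1(id53) recv 87: fwd
Round 4: pos2(id85) recv 87: fwd
Round 5: pos3(id87) recv 87: ELECTED
Message ID 55 originates at pos 0; dropped at pos 2 in round 2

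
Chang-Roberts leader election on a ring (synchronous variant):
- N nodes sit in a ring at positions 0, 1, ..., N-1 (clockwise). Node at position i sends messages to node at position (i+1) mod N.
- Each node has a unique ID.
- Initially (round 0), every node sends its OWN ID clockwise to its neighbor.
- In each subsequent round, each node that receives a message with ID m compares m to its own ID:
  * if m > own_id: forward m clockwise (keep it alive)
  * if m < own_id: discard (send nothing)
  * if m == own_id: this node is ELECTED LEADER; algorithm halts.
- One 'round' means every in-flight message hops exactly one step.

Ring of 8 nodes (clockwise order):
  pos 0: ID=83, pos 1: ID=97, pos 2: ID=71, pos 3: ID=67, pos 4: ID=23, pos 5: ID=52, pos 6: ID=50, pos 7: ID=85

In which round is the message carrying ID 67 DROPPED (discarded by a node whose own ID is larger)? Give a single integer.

Round 1: pos1(id97) recv 83: drop; pos2(id71) recv 97: fwd; pos3(id67) recv 71: fwd; pos4(id23) recv 67: fwd; pos5(id52) recv 23: drop; pos6(id50) recv 52: fwd; pos7(id85) recv 50: drop; pos0(id83) recv 85: fwd
Round 2: pos3(id67) recv 97: fwd; pos4(id23) recv 71: fwd; pos5(id52) recv 67: fwd; pos7(id85) recv 52: drop; pos1(id97) recv 85: drop
Round 3: pos4(id23) recv 97: fwd; pos5(id52) recv 71: fwd; pos6(id50) recv 67: fwd
Round 4: pos5(id52) recv 97: fwd; pos6(id50) recv 71: fwd; pos7(id85) recv 67: drop
Round 5: pos6(id50) recv 97: fwd; pos7(id85) recv 71: drop
Round 6: pos7(id85) recv 97: fwd
Round 7: pos0(id83) recv 97: fwd
Round 8: pos1(id97) recv 97: ELECTED
Message ID 67 originates at pos 3; dropped at pos 7 in round 4

Answer: 4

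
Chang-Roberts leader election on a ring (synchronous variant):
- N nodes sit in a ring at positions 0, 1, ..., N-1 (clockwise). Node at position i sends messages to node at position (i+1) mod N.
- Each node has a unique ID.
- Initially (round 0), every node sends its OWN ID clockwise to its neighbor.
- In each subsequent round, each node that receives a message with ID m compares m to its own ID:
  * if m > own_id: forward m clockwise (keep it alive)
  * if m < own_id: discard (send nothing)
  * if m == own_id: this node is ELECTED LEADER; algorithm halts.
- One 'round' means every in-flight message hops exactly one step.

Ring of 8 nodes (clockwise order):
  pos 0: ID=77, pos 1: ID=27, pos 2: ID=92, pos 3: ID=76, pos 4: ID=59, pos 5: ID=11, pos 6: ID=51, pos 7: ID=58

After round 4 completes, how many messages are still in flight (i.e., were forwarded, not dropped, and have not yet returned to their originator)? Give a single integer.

Answer: 2

Derivation:
Round 1: pos1(id27) recv 77: fwd; pos2(id92) recv 27: drop; pos3(id76) recv 92: fwd; pos4(id59) recv 76: fwd; pos5(id11) recv 59: fwd; pos6(id51) recv 11: drop; pos7(id58) recv 51: drop; pos0(id77) recv 58: drop
Round 2: pos2(id92) recv 77: drop; pos4(id59) recv 92: fwd; pos5(id11) recv 76: fwd; pos6(id51) recv 59: fwd
Round 3: pos5(id11) recv 92: fwd; pos6(id51) recv 76: fwd; pos7(id58) recv 59: fwd
Round 4: pos6(id51) recv 92: fwd; pos7(id58) recv 76: fwd; pos0(id77) recv 59: drop
After round 4: 2 messages still in flight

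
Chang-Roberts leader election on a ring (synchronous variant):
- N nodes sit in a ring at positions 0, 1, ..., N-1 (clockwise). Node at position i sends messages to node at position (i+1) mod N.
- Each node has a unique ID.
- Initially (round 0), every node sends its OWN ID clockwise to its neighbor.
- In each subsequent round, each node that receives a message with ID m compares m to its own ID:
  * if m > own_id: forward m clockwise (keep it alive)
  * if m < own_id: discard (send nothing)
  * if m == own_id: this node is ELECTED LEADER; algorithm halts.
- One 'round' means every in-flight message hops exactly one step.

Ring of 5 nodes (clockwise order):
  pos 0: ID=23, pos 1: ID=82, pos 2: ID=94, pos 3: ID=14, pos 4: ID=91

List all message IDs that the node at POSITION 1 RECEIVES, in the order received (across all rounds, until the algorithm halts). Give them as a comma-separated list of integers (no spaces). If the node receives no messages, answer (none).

Round 1: pos1(id82) recv 23: drop; pos2(id94) recv 82: drop; pos3(id14) recv 94: fwd; pos4(id91) recv 14: drop; pos0(id23) recv 91: fwd
Round 2: pos4(id91) recv 94: fwd; pos1(id82) recv 91: fwd
Round 3: pos0(id23) recv 94: fwd; pos2(id94) recv 91: drop
Round 4: pos1(id82) recv 94: fwd
Round 5: pos2(id94) recv 94: ELECTED

Answer: 23,91,94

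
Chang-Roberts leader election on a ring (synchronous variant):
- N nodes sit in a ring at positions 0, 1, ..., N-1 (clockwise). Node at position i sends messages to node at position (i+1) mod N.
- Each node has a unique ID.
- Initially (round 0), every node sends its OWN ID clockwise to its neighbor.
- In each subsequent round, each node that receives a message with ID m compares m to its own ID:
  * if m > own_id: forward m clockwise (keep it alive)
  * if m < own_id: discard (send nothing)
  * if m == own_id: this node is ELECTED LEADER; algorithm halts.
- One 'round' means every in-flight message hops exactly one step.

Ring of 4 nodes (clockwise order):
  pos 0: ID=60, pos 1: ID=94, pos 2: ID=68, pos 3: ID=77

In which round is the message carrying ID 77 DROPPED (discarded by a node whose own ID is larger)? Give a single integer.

Answer: 2

Derivation:
Round 1: pos1(id94) recv 60: drop; pos2(id68) recv 94: fwd; pos3(id77) recv 68: drop; pos0(id60) recv 77: fwd
Round 2: pos3(id77) recv 94: fwd; pos1(id94) recv 77: drop
Round 3: pos0(id60) recv 94: fwd
Round 4: pos1(id94) recv 94: ELECTED
Message ID 77 originates at pos 3; dropped at pos 1 in round 2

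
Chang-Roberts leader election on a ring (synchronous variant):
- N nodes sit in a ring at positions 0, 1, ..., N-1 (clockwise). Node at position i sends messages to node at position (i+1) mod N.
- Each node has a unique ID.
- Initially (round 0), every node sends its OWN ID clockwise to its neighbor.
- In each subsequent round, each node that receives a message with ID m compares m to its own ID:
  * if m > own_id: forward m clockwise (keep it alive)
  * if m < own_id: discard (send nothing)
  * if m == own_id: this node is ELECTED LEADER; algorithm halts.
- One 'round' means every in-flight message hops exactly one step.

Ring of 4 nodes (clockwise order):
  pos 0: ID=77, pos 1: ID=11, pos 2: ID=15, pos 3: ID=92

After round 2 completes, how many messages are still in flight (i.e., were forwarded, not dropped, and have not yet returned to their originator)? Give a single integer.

Answer: 2

Derivation:
Round 1: pos1(id11) recv 77: fwd; pos2(id15) recv 11: drop; pos3(id92) recv 15: drop; pos0(id77) recv 92: fwd
Round 2: pos2(id15) recv 77: fwd; pos1(id11) recv 92: fwd
After round 2: 2 messages still in flight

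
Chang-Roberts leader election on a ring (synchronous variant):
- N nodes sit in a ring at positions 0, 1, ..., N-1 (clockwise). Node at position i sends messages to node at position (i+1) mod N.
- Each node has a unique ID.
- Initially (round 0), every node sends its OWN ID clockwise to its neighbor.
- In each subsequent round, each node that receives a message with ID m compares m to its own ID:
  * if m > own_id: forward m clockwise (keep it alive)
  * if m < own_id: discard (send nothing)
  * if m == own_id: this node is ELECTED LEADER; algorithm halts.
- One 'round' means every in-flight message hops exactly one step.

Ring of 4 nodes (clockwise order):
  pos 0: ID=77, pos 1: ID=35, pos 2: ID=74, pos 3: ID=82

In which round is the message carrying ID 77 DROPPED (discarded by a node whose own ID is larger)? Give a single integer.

Answer: 3

Derivation:
Round 1: pos1(id35) recv 77: fwd; pos2(id74) recv 35: drop; pos3(id82) recv 74: drop; pos0(id77) recv 82: fwd
Round 2: pos2(id74) recv 77: fwd; pos1(id35) recv 82: fwd
Round 3: pos3(id82) recv 77: drop; pos2(id74) recv 82: fwd
Round 4: pos3(id82) recv 82: ELECTED
Message ID 77 originates at pos 0; dropped at pos 3 in round 3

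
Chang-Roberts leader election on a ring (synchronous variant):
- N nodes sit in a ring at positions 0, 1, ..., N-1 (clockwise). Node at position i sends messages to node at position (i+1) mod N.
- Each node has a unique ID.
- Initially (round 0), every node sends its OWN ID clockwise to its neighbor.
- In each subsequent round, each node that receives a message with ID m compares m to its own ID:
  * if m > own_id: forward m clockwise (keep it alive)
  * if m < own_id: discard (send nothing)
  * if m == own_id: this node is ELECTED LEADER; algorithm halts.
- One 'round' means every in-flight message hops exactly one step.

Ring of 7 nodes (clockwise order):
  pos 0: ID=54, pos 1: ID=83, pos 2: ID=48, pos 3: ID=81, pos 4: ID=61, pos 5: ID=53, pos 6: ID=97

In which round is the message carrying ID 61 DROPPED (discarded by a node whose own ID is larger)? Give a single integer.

Answer: 2

Derivation:
Round 1: pos1(id83) recv 54: drop; pos2(id48) recv 83: fwd; pos3(id81) recv 48: drop; pos4(id61) recv 81: fwd; pos5(id53) recv 61: fwd; pos6(id97) recv 53: drop; pos0(id54) recv 97: fwd
Round 2: pos3(id81) recv 83: fwd; pos5(id53) recv 81: fwd; pos6(id97) recv 61: drop; pos1(id83) recv 97: fwd
Round 3: pos4(id61) recv 83: fwd; pos6(id97) recv 81: drop; pos2(id48) recv 97: fwd
Round 4: pos5(id53) recv 83: fwd; pos3(id81) recv 97: fwd
Round 5: pos6(id97) recv 83: drop; pos4(id61) recv 97: fwd
Round 6: pos5(id53) recv 97: fwd
Round 7: pos6(id97) recv 97: ELECTED
Message ID 61 originates at pos 4; dropped at pos 6 in round 2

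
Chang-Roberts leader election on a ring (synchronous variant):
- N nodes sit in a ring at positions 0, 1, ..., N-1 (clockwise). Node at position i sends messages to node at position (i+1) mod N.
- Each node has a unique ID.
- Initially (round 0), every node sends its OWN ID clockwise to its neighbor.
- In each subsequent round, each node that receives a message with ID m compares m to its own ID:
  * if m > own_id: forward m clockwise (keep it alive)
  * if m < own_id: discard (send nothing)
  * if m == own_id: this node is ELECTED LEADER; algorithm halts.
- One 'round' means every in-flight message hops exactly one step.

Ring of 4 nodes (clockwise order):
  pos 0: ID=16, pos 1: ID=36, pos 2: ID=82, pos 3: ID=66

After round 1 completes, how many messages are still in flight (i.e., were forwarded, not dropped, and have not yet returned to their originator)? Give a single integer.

Round 1: pos1(id36) recv 16: drop; pos2(id82) recv 36: drop; pos3(id66) recv 82: fwd; pos0(id16) recv 66: fwd
After round 1: 2 messages still in flight

Answer: 2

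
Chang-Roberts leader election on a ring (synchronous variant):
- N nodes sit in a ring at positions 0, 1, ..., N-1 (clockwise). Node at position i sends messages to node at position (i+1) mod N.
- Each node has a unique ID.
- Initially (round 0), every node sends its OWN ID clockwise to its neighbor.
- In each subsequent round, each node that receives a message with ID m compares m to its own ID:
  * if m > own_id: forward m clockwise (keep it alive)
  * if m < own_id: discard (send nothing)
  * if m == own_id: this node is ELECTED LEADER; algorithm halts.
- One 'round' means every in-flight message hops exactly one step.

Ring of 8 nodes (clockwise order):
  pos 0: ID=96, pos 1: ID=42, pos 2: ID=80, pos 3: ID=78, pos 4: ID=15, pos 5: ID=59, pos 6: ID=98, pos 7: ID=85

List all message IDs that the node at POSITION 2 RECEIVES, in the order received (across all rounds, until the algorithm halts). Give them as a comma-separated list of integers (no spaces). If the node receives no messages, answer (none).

Round 1: pos1(id42) recv 96: fwd; pos2(id80) recv 42: drop; pos3(id78) recv 80: fwd; pos4(id15) recv 78: fwd; pos5(id59) recv 15: drop; pos6(id98) recv 59: drop; pos7(id85) recv 98: fwd; pos0(id96) recv 85: drop
Round 2: pos2(id80) recv 96: fwd; pos4(id15) recv 80: fwd; pos5(id59) recv 78: fwd; pos0(id96) recv 98: fwd
Round 3: pos3(id78) recv 96: fwd; pos5(id59) recv 80: fwd; pos6(id98) recv 78: drop; pos1(id42) recv 98: fwd
Round 4: pos4(id15) recv 96: fwd; pos6(id98) recv 80: drop; pos2(id80) recv 98: fwd
Round 5: pos5(id59) recv 96: fwd; pos3(id78) recv 98: fwd
Round 6: pos6(id98) recv 96: drop; pos4(id15) recv 98: fwd
Round 7: pos5(id59) recv 98: fwd
Round 8: pos6(id98) recv 98: ELECTED

Answer: 42,96,98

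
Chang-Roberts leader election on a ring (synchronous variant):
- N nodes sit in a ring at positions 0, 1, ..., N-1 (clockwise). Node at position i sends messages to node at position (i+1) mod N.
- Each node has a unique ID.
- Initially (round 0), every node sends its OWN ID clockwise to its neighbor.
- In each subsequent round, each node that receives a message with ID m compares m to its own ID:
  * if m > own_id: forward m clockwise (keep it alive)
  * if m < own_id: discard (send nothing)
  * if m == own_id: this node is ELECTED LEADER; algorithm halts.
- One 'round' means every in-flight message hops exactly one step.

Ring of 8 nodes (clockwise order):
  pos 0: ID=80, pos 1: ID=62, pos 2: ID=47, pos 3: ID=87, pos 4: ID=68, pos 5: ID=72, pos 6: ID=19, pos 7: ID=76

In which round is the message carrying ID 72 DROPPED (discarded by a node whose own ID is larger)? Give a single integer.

Answer: 2

Derivation:
Round 1: pos1(id62) recv 80: fwd; pos2(id47) recv 62: fwd; pos3(id87) recv 47: drop; pos4(id68) recv 87: fwd; pos5(id72) recv 68: drop; pos6(id19) recv 72: fwd; pos7(id76) recv 19: drop; pos0(id80) recv 76: drop
Round 2: pos2(id47) recv 80: fwd; pos3(id87) recv 62: drop; pos5(id72) recv 87: fwd; pos7(id76) recv 72: drop
Round 3: pos3(id87) recv 80: drop; pos6(id19) recv 87: fwd
Round 4: pos7(id76) recv 87: fwd
Round 5: pos0(id80) recv 87: fwd
Round 6: pos1(id62) recv 87: fwd
Round 7: pos2(id47) recv 87: fwd
Round 8: pos3(id87) recv 87: ELECTED
Message ID 72 originates at pos 5; dropped at pos 7 in round 2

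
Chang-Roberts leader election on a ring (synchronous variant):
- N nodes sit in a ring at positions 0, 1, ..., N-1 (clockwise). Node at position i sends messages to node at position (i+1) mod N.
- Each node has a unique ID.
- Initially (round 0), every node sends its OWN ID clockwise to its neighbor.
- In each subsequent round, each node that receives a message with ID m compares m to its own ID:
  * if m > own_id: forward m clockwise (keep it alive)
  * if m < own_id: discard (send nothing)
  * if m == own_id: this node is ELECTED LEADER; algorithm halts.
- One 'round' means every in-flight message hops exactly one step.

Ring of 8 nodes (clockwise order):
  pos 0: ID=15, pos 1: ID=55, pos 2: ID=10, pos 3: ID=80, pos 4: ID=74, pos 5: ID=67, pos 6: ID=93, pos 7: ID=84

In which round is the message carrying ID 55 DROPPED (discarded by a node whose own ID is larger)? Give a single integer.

Round 1: pos1(id55) recv 15: drop; pos2(id10) recv 55: fwd; pos3(id80) recv 10: drop; pos4(id74) recv 80: fwd; pos5(id67) recv 74: fwd; pos6(id93) recv 67: drop; pos7(id84) recv 93: fwd; pos0(id15) recv 84: fwd
Round 2: pos3(id80) recv 55: drop; pos5(id67) recv 80: fwd; pos6(id93) recv 74: drop; pos0(id15) recv 93: fwd; pos1(id55) recv 84: fwd
Round 3: pos6(id93) recv 80: drop; pos1(id55) recv 93: fwd; pos2(id10) recv 84: fwd
Round 4: pos2(id10) recv 93: fwd; pos3(id80) recv 84: fwd
Round 5: pos3(id80) recv 93: fwd; pos4(id74) recv 84: fwd
Round 6: pos4(id74) recv 93: fwd; pos5(id67) recv 84: fwd
Round 7: pos5(id67) recv 93: fwd; pos6(id93) recv 84: drop
Round 8: pos6(id93) recv 93: ELECTED
Message ID 55 originates at pos 1; dropped at pos 3 in round 2

Answer: 2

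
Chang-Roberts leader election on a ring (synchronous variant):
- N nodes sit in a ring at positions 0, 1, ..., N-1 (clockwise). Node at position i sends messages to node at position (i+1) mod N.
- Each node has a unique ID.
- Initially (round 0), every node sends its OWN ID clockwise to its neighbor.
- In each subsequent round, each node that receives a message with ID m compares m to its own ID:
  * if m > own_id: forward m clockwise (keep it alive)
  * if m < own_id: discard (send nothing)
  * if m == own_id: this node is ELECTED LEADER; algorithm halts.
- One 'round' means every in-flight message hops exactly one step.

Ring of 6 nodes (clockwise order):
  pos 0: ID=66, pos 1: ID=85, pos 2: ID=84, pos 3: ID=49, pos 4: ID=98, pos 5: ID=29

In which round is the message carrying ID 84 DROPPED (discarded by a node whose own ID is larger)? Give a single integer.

Round 1: pos1(id85) recv 66: drop; pos2(id84) recv 85: fwd; pos3(id49) recv 84: fwd; pos4(id98) recv 49: drop; pos5(id29) recv 98: fwd; pos0(id66) recv 29: drop
Round 2: pos3(id49) recv 85: fwd; pos4(id98) recv 84: drop; pos0(id66) recv 98: fwd
Round 3: pos4(id98) recv 85: drop; pos1(id85) recv 98: fwd
Round 4: pos2(id84) recv 98: fwd
Round 5: pos3(id49) recv 98: fwd
Round 6: pos4(id98) recv 98: ELECTED
Message ID 84 originates at pos 2; dropped at pos 4 in round 2

Answer: 2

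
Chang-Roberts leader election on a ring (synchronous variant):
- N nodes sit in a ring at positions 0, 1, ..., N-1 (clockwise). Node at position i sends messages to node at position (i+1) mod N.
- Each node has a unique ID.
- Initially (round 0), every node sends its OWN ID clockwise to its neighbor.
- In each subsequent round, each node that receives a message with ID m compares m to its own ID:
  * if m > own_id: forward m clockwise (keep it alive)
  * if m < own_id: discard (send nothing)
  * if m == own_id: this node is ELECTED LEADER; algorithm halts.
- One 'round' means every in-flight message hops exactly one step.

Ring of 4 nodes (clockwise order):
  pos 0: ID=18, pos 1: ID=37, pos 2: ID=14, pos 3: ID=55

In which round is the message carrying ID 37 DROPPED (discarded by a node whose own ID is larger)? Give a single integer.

Round 1: pos1(id37) recv 18: drop; pos2(id14) recv 37: fwd; pos3(id55) recv 14: drop; pos0(id18) recv 55: fwd
Round 2: pos3(id55) recv 37: drop; pos1(id37) recv 55: fwd
Round 3: pos2(id14) recv 55: fwd
Round 4: pos3(id55) recv 55: ELECTED
Message ID 37 originates at pos 1; dropped at pos 3 in round 2

Answer: 2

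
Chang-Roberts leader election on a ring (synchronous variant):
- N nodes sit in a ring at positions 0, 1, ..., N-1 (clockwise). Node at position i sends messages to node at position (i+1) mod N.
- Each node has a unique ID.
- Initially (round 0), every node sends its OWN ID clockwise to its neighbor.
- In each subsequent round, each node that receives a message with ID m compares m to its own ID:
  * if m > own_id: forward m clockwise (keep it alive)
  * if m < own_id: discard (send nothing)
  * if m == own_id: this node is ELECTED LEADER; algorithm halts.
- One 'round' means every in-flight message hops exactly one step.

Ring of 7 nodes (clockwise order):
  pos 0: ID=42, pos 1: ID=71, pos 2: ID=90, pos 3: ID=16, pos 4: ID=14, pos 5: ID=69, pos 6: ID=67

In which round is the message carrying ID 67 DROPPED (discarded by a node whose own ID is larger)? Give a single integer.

Answer: 2

Derivation:
Round 1: pos1(id71) recv 42: drop; pos2(id90) recv 71: drop; pos3(id16) recv 90: fwd; pos4(id14) recv 16: fwd; pos5(id69) recv 14: drop; pos6(id67) recv 69: fwd; pos0(id42) recv 67: fwd
Round 2: pos4(id14) recv 90: fwd; pos5(id69) recv 16: drop; pos0(id42) recv 69: fwd; pos1(id71) recv 67: drop
Round 3: pos5(id69) recv 90: fwd; pos1(id71) recv 69: drop
Round 4: pos6(id67) recv 90: fwd
Round 5: pos0(id42) recv 90: fwd
Round 6: pos1(id71) recv 90: fwd
Round 7: pos2(id90) recv 90: ELECTED
Message ID 67 originates at pos 6; dropped at pos 1 in round 2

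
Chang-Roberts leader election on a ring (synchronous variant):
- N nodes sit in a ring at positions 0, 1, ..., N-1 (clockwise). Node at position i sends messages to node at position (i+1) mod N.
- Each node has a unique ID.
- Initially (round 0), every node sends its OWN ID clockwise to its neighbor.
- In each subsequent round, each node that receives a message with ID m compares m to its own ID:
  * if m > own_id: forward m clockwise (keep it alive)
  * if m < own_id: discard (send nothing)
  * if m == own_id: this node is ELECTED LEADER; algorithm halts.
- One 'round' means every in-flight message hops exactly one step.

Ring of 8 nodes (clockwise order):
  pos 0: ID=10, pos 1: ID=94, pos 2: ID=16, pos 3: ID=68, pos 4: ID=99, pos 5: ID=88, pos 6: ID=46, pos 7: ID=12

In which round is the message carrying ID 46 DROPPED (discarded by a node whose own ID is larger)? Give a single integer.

Round 1: pos1(id94) recv 10: drop; pos2(id16) recv 94: fwd; pos3(id68) recv 16: drop; pos4(id99) recv 68: drop; pos5(id88) recv 99: fwd; pos6(id46) recv 88: fwd; pos7(id12) recv 46: fwd; pos0(id10) recv 12: fwd
Round 2: pos3(id68) recv 94: fwd; pos6(id46) recv 99: fwd; pos7(id12) recv 88: fwd; pos0(id10) recv 46: fwd; pos1(id94) recv 12: drop
Round 3: pos4(id99) recv 94: drop; pos7(id12) recv 99: fwd; pos0(id10) recv 88: fwd; pos1(id94) recv 46: drop
Round 4: pos0(id10) recv 99: fwd; pos1(id94) recv 88: drop
Round 5: pos1(id94) recv 99: fwd
Round 6: pos2(id16) recv 99: fwd
Round 7: pos3(id68) recv 99: fwd
Round 8: pos4(id99) recv 99: ELECTED
Message ID 46 originates at pos 6; dropped at pos 1 in round 3

Answer: 3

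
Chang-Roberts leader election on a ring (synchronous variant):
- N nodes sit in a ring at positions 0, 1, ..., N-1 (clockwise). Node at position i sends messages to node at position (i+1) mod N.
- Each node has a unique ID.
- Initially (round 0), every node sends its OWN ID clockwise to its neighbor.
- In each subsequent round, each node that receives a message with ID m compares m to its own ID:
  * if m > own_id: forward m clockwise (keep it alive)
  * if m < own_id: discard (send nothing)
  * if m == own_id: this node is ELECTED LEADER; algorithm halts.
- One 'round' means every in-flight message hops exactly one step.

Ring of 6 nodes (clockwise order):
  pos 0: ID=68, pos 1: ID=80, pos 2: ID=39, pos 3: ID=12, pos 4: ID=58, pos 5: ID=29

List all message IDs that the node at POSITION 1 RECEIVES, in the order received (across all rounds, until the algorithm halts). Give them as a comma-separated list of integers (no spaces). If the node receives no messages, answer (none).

Answer: 68,80

Derivation:
Round 1: pos1(id80) recv 68: drop; pos2(id39) recv 80: fwd; pos3(id12) recv 39: fwd; pos4(id58) recv 12: drop; pos5(id29) recv 58: fwd; pos0(id68) recv 29: drop
Round 2: pos3(id12) recv 80: fwd; pos4(id58) recv 39: drop; pos0(id68) recv 58: drop
Round 3: pos4(id58) recv 80: fwd
Round 4: pos5(id29) recv 80: fwd
Round 5: pos0(id68) recv 80: fwd
Round 6: pos1(id80) recv 80: ELECTED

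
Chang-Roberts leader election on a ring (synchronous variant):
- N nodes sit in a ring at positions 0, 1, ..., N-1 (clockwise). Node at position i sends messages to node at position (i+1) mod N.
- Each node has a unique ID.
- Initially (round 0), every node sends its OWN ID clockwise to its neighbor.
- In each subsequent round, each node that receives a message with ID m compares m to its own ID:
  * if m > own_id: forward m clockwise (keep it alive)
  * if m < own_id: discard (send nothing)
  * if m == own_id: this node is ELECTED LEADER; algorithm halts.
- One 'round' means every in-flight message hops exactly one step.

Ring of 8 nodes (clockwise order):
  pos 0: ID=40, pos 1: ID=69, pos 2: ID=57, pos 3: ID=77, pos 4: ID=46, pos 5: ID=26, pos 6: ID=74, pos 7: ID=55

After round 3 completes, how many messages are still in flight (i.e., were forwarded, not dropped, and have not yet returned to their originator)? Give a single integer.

Round 1: pos1(id69) recv 40: drop; pos2(id57) recv 69: fwd; pos3(id77) recv 57: drop; pos4(id46) recv 77: fwd; pos5(id26) recv 46: fwd; pos6(id74) recv 26: drop; pos7(id55) recv 74: fwd; pos0(id40) recv 55: fwd
Round 2: pos3(id77) recv 69: drop; pos5(id26) recv 77: fwd; pos6(id74) recv 46: drop; pos0(id40) recv 74: fwd; pos1(id69) recv 55: drop
Round 3: pos6(id74) recv 77: fwd; pos1(id69) recv 74: fwd
After round 3: 2 messages still in flight

Answer: 2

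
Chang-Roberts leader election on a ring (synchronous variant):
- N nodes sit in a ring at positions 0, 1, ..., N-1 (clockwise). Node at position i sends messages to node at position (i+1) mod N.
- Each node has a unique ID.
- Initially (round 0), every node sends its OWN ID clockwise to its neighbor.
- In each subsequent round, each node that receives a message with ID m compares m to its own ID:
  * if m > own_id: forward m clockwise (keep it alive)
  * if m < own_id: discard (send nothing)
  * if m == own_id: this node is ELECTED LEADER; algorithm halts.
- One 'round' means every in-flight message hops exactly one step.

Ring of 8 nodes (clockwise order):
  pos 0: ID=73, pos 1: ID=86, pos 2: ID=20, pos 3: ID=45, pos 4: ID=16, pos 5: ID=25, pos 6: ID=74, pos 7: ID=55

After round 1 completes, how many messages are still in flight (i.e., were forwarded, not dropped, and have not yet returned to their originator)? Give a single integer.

Round 1: pos1(id86) recv 73: drop; pos2(id20) recv 86: fwd; pos3(id45) recv 20: drop; pos4(id16) recv 45: fwd; pos5(id25) recv 16: drop; pos6(id74) recv 25: drop; pos7(id55) recv 74: fwd; pos0(id73) recv 55: drop
After round 1: 3 messages still in flight

Answer: 3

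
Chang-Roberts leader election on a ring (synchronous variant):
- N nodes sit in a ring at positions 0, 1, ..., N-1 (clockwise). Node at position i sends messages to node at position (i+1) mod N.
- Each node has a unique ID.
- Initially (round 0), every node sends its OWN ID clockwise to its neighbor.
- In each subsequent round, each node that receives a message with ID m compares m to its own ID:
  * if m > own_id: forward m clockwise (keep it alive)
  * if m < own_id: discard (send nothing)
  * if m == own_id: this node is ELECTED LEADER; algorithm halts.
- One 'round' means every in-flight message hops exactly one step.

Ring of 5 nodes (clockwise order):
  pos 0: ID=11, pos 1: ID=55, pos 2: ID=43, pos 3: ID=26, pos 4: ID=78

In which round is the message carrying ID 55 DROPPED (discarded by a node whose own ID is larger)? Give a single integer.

Round 1: pos1(id55) recv 11: drop; pos2(id43) recv 55: fwd; pos3(id26) recv 43: fwd; pos4(id78) recv 26: drop; pos0(id11) recv 78: fwd
Round 2: pos3(id26) recv 55: fwd; pos4(id78) recv 43: drop; pos1(id55) recv 78: fwd
Round 3: pos4(id78) recv 55: drop; pos2(id43) recv 78: fwd
Round 4: pos3(id26) recv 78: fwd
Round 5: pos4(id78) recv 78: ELECTED
Message ID 55 originates at pos 1; dropped at pos 4 in round 3

Answer: 3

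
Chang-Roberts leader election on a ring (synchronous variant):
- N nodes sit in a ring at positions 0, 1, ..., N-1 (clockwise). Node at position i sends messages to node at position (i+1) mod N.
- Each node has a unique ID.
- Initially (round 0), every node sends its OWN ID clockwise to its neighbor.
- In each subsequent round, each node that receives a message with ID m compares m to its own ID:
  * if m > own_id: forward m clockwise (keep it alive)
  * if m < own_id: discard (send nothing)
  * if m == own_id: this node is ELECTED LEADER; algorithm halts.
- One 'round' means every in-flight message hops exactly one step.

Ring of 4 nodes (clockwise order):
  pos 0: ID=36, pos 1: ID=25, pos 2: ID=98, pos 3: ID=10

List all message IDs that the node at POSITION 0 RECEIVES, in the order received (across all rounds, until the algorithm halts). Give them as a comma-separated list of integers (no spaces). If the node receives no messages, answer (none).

Round 1: pos1(id25) recv 36: fwd; pos2(id98) recv 25: drop; pos3(id10) recv 98: fwd; pos0(id36) recv 10: drop
Round 2: pos2(id98) recv 36: drop; pos0(id36) recv 98: fwd
Round 3: pos1(id25) recv 98: fwd
Round 4: pos2(id98) recv 98: ELECTED

Answer: 10,98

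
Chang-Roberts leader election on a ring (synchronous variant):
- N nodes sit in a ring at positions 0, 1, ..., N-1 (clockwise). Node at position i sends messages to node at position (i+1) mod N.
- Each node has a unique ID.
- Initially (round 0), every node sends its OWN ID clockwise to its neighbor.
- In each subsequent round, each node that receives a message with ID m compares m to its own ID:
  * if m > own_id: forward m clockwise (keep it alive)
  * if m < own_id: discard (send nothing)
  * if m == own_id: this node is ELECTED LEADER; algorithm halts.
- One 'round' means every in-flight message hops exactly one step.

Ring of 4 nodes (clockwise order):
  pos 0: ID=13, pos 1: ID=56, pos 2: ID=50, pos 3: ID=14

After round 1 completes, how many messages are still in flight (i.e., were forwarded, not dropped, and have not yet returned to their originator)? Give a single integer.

Answer: 3

Derivation:
Round 1: pos1(id56) recv 13: drop; pos2(id50) recv 56: fwd; pos3(id14) recv 50: fwd; pos0(id13) recv 14: fwd
After round 1: 3 messages still in flight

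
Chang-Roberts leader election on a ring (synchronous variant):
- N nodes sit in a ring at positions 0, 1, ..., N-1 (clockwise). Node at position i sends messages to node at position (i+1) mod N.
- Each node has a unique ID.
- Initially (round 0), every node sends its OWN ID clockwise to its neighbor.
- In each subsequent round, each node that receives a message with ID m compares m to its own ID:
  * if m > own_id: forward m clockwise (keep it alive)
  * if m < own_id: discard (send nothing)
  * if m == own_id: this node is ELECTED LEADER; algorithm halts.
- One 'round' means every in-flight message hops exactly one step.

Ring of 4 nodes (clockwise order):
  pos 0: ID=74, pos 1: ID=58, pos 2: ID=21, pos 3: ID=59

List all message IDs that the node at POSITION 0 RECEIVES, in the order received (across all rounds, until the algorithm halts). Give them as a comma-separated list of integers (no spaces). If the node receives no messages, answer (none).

Round 1: pos1(id58) recv 74: fwd; pos2(id21) recv 58: fwd; pos3(id59) recv 21: drop; pos0(id74) recv 59: drop
Round 2: pos2(id21) recv 74: fwd; pos3(id59) recv 58: drop
Round 3: pos3(id59) recv 74: fwd
Round 4: pos0(id74) recv 74: ELECTED

Answer: 59,74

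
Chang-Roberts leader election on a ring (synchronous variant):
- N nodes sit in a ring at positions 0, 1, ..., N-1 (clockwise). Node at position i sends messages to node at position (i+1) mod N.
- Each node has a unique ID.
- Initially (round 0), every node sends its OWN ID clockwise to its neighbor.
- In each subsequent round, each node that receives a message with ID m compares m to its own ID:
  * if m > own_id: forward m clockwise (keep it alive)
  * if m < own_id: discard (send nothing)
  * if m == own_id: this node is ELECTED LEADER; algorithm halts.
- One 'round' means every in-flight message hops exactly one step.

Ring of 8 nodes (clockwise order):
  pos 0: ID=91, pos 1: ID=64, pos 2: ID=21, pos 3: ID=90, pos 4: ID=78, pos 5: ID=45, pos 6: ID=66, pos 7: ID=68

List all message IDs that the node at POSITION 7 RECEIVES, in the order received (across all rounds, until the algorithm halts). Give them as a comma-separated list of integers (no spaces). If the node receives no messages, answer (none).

Answer: 66,78,90,91

Derivation:
Round 1: pos1(id64) recv 91: fwd; pos2(id21) recv 64: fwd; pos3(id90) recv 21: drop; pos4(id78) recv 90: fwd; pos5(id45) recv 78: fwd; pos6(id66) recv 45: drop; pos7(id68) recv 66: drop; pos0(id91) recv 68: drop
Round 2: pos2(id21) recv 91: fwd; pos3(id90) recv 64: drop; pos5(id45) recv 90: fwd; pos6(id66) recv 78: fwd
Round 3: pos3(id90) recv 91: fwd; pos6(id66) recv 90: fwd; pos7(id68) recv 78: fwd
Round 4: pos4(id78) recv 91: fwd; pos7(id68) recv 90: fwd; pos0(id91) recv 78: drop
Round 5: pos5(id45) recv 91: fwd; pos0(id91) recv 90: drop
Round 6: pos6(id66) recv 91: fwd
Round 7: pos7(id68) recv 91: fwd
Round 8: pos0(id91) recv 91: ELECTED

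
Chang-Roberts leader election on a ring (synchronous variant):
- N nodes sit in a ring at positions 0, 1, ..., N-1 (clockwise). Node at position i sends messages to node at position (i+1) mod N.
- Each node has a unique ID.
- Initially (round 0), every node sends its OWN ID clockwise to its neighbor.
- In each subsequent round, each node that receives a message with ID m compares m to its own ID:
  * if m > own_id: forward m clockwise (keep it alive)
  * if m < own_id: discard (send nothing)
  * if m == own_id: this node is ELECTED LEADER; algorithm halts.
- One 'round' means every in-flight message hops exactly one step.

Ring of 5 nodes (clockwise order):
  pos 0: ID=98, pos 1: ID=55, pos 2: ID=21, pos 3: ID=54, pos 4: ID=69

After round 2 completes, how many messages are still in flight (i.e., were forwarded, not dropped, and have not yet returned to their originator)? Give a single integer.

Answer: 2

Derivation:
Round 1: pos1(id55) recv 98: fwd; pos2(id21) recv 55: fwd; pos3(id54) recv 21: drop; pos4(id69) recv 54: drop; pos0(id98) recv 69: drop
Round 2: pos2(id21) recv 98: fwd; pos3(id54) recv 55: fwd
After round 2: 2 messages still in flight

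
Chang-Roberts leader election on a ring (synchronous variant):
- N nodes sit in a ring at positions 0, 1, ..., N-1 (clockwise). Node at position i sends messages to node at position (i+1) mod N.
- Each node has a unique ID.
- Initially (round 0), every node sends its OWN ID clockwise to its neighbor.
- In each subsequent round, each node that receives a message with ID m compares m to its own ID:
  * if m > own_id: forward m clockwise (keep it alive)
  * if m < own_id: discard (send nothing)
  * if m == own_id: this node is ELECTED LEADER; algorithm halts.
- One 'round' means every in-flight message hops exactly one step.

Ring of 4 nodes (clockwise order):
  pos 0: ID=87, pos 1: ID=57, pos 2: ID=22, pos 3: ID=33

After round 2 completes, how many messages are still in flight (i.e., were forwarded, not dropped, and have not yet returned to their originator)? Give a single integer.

Round 1: pos1(id57) recv 87: fwd; pos2(id22) recv 57: fwd; pos3(id33) recv 22: drop; pos0(id87) recv 33: drop
Round 2: pos2(id22) recv 87: fwd; pos3(id33) recv 57: fwd
After round 2: 2 messages still in flight

Answer: 2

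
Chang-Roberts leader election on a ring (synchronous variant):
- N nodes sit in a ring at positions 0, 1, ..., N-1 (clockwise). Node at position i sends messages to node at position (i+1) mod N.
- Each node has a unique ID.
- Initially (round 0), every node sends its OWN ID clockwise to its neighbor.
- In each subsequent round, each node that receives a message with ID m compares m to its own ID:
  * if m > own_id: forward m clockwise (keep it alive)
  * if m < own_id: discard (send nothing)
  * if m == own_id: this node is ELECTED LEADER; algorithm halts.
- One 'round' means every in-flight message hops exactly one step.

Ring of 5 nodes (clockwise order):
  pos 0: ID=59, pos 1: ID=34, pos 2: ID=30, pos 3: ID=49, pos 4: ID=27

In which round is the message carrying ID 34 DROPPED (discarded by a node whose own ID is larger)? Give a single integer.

Answer: 2

Derivation:
Round 1: pos1(id34) recv 59: fwd; pos2(id30) recv 34: fwd; pos3(id49) recv 30: drop; pos4(id27) recv 49: fwd; pos0(id59) recv 27: drop
Round 2: pos2(id30) recv 59: fwd; pos3(id49) recv 34: drop; pos0(id59) recv 49: drop
Round 3: pos3(id49) recv 59: fwd
Round 4: pos4(id27) recv 59: fwd
Round 5: pos0(id59) recv 59: ELECTED
Message ID 34 originates at pos 1; dropped at pos 3 in round 2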